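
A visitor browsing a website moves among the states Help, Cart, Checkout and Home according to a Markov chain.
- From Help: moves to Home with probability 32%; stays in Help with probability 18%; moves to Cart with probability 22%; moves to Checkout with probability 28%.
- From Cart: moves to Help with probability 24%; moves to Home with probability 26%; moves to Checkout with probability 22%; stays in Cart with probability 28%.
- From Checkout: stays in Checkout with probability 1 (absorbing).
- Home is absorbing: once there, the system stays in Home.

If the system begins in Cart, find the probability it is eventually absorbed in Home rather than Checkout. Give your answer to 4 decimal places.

0.5394

Let h(s) be the probability of absorption at Home starting from transient state s. Then h(Home) = 1 and h(Checkout) = 0. By first-step analysis:
h(Help) = 0.18·h(Help) + 0.22·h(Cart) + 0.28·0 + 0.32·1
h(Cart) = 0.24·h(Help) + 0.28·h(Cart) + 0.22·0 + 0.26·1
Solving: h(Help) = 0.5350, h(Cart) = 0.5394.
Starting from Cart, the probability is 0.5394.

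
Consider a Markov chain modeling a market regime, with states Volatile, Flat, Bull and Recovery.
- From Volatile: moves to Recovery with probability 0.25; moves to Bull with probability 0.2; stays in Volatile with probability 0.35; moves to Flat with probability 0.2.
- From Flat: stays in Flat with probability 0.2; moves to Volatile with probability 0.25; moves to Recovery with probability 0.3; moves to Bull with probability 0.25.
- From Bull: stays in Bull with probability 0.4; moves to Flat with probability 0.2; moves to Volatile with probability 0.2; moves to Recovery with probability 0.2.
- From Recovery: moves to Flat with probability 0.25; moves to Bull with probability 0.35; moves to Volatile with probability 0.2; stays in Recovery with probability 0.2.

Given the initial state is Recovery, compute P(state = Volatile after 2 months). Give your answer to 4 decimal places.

0.2425

Propagate the distribution vector 2 months from Recovery.
After 0 months: (0.0000, 0.0000, 0.0000, 1.0000)
After 1 month: (0.2000, 0.2500, 0.3500, 0.2000)
After 2 months: (0.2425, 0.2100, 0.3125, 0.2350)
P(in Volatile after 2 months) = 0.2425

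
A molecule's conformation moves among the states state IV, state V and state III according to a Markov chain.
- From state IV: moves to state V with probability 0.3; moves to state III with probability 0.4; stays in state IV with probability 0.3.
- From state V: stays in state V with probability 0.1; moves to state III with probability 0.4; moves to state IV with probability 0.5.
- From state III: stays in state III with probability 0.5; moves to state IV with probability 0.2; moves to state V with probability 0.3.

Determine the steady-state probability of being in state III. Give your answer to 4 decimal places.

Let the stationary distribution be π with π = πP and π_1 + π_2 + π_3 = 1.
π_1 = 0.3·π_1 + 0.5·π_2 + 0.2·π_3
π_2 = 0.3·π_1 + 0.1·π_2 + 0.3·π_3
Solving with the normalization constraint gives π = (0.3056, 0.2500, 0.4444).
So the stationary probability of state III is 0.4444.

0.4444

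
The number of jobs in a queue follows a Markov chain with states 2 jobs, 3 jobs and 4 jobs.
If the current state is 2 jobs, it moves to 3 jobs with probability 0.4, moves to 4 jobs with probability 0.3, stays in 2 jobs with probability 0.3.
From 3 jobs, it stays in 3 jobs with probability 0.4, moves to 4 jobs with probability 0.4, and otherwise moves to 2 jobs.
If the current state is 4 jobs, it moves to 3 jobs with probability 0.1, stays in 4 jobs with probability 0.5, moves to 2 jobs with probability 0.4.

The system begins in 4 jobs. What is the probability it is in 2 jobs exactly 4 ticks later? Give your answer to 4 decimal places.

Propagate the distribution vector 4 ticks from 4 jobs.
After 0 ticks: (0.0000, 0.0000, 1.0000)
After 1 tick: (0.4000, 0.1000, 0.5000)
After 2 ticks: (0.3400, 0.2500, 0.4100)
After 3 ticks: (0.3160, 0.2770, 0.4070)
After 4 ticks: (0.3130, 0.2779, 0.4091)
P(in 2 jobs after 4 ticks) = 0.3130

0.3130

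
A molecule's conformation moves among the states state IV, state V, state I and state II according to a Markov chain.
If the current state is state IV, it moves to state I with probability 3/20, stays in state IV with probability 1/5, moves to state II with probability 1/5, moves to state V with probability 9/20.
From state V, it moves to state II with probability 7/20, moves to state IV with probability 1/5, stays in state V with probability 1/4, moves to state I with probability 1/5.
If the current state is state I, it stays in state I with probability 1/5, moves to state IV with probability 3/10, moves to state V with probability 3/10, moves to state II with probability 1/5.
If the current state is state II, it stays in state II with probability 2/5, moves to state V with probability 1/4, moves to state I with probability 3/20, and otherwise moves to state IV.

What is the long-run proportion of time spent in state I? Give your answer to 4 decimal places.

0.1738

Let the stationary distribution be π with π = πP and π_1 + π_2 + π_3 + π_4 = 1.
π_1 = 0.2·π_1 + 0.2·π_2 + 0.3·π_3 + 0.2·π_4
π_2 = 0.45·π_1 + 0.25·π_2 + 0.3·π_3 + 0.25·π_4
π_3 = 0.15·π_1 + 0.2·π_2 + 0.2·π_3 + 0.15·π_4
Solving with the normalization constraint gives π = (0.2174, 0.3022, 0.1738, 0.3067).
So the stationary probability of state I is 0.1738.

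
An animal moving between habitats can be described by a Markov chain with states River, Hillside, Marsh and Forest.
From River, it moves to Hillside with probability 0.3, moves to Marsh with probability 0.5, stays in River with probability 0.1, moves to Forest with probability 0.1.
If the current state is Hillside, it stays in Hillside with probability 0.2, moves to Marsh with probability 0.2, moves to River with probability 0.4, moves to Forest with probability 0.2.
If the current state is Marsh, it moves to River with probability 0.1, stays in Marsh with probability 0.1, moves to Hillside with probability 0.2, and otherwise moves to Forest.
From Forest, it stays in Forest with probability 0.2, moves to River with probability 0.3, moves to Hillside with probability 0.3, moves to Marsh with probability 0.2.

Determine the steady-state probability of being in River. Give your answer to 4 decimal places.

0.2301

Let the stationary distribution be π with π = πP and π_1 + π_2 + π_3 + π_4 = 1.
π_1 = 0.1·π_1 + 0.4·π_2 + 0.1·π_3 + 0.3·π_4
π_2 = 0.3·π_1 + 0.2·π_2 + 0.2·π_3 + 0.3·π_4
π_3 = 0.5·π_1 + 0.2·π_2 + 0.1·π_3 + 0.2·π_4
Solving with the normalization constraint gives π = (0.2301, 0.2505, 0.2446, 0.2748).
So the stationary probability of River is 0.2301.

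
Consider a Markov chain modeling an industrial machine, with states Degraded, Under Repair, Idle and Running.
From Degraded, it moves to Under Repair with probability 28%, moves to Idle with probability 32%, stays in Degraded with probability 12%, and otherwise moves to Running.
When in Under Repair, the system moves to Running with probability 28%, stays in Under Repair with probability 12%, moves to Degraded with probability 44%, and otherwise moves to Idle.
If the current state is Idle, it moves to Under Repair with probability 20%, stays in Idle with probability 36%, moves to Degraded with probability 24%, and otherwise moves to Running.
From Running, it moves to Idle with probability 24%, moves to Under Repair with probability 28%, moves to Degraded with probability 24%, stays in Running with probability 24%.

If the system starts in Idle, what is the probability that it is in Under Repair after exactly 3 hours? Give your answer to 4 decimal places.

Propagate the distribution vector 3 hours from Idle.
After 0 hours: (0.0000, 0.0000, 1.0000, 0.0000)
After 1 hour: (0.2400, 0.2000, 0.3600, 0.2000)
After 2 hours: (0.2512, 0.2192, 0.2864, 0.2432)
After 3 hours: (0.2537, 0.2220, 0.2769, 0.2474)
P(in Under Repair after 3 hours) = 0.2220

0.2220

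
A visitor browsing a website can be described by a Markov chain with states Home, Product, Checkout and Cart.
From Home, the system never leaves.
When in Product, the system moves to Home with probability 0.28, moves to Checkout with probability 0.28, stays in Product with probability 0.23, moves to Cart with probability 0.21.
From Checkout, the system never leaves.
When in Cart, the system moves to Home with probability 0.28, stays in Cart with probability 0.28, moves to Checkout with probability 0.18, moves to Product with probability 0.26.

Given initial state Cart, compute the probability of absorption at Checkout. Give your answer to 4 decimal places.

Let h(s) be the probability of absorption at Checkout starting from transient state s. Then h(Checkout) = 1 and h(Home) = 0. By first-step analysis:
h(Product) = 0.28·0 + 0.23·h(Product) + 0.28·1 + 0.21·h(Cart)
h(Cart) = 0.28·0 + 0.26·h(Product) + 0.18·1 + 0.28·h(Cart)
Solving: h(Product) = 0.4790, h(Cart) = 0.4230.
Starting from Cart, the probability is 0.4230.

0.4230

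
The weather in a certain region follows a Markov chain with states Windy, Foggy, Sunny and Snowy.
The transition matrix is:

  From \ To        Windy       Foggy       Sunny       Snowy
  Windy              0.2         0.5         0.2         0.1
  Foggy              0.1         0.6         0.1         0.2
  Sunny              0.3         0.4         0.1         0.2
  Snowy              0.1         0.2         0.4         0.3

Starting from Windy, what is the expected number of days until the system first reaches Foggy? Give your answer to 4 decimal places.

2.3056

Let t(s) be the expected number of days to first reach Foggy from state s, with t(Foggy) = 0. Conditioning on the first day:
t(Windy) = 1 + 0.2·t(Windy) + 0.2·t(Sunny) + 0.1·t(Snowy)
t(Sunny) = 1 + 0.3·t(Windy) + 0.1·t(Sunny) + 0.2·t(Snowy)
t(Snowy) = 1 + 0.1·t(Windy) + 0.4·t(Sunny) + 0.3·t(Snowy)
Solving: t(Windy) = 2.3056, t(Sunny) = 2.6005, t(Snowy) = 3.2440.
Expected days from Windy to Foggy: 2.3056.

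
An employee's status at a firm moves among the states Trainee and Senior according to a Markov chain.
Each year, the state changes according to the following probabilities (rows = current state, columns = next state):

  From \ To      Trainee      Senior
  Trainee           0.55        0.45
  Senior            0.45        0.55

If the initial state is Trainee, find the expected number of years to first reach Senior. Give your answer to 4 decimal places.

2.2222

Let t(s) be the expected number of years to first reach Senior from state s, with t(Senior) = 0. Conditioning on the first year:
t(Trainee) = 1 + 0.55·t(Trainee)
Solving: t(Trainee) = 2.2222.
Expected years from Trainee to Senior: 2.2222.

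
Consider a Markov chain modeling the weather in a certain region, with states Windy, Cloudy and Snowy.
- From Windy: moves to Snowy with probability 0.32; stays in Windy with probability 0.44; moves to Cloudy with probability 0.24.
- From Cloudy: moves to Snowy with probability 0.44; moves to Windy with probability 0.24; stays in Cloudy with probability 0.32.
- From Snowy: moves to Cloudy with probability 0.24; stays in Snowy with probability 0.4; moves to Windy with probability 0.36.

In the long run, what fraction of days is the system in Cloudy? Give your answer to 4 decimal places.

Let the stationary distribution be π with π = πP and π_1 + π_2 + π_3 = 1.
π_1 = 0.44·π_1 + 0.24·π_2 + 0.36·π_3
π_2 = 0.24·π_1 + 0.32·π_2 + 0.24·π_3
Solving with the normalization constraint gives π = (0.3573, 0.2609, 0.3819).
So the stationary probability of Cloudy is 0.2609.

0.2609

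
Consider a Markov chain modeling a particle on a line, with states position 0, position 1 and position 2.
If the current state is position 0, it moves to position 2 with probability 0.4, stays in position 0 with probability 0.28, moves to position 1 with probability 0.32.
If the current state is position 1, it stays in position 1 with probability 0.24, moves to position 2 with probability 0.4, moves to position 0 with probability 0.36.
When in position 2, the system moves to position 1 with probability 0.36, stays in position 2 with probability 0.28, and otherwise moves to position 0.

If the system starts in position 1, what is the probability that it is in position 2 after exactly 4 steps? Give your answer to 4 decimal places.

0.3571

Propagate the distribution vector 4 steps from position 1.
After 0 steps: (0.0000, 1.0000, 0.0000)
After 1 step: (0.3600, 0.2400, 0.4000)
After 2 steps: (0.3312, 0.3168, 0.3520)
After 3 steps: (0.3335, 0.3087, 0.3578)
After 4 steps: (0.3333, 0.3096, 0.3571)
P(in position 2 after 4 steps) = 0.3571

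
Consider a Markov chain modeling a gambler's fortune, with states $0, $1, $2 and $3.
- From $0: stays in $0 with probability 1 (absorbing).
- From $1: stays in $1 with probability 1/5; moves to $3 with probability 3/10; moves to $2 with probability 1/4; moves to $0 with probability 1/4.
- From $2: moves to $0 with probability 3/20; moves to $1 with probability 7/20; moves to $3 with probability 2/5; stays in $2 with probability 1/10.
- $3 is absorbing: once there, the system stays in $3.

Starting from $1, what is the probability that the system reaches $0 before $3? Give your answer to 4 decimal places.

Let h(s) be the probability of absorption at $0 starting from transient state s. Then h($0) = 1 and h($3) = 0. By first-step analysis:
h($1) = 0.25·1 + 0.2·h($1) + 0.25·h($2) + 0.3·0
h($2) = 0.15·1 + 0.35·h($1) + 0.1·h($2) + 0.4·0
Solving: h($1) = 0.4150, h($2) = 0.3281.
Starting from $1, the probability is 0.4150.

0.4150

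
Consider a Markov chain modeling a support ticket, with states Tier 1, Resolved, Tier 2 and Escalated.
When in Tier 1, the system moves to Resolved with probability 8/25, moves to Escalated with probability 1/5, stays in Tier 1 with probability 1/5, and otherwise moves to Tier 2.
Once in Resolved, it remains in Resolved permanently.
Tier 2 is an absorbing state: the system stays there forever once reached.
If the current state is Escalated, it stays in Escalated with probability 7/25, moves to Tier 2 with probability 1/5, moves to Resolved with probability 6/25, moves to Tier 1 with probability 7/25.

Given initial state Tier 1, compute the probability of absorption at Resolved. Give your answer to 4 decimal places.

Let h(s) be the probability of absorption at Resolved starting from transient state s. Then h(Resolved) = 1 and h(Tier 2) = 0. By first-step analysis:
h(Tier 1) = 0.2·h(Tier 1) + 0.32·1 + 0.28·0 + 0.2·h(Escalated)
h(Escalated) = 0.28·h(Tier 1) + 0.24·1 + 0.2·0 + 0.28·h(Escalated)
Solving: h(Tier 1) = 0.5354, h(Escalated) = 0.5415.
Starting from Tier 1, the probability is 0.5354.

0.5354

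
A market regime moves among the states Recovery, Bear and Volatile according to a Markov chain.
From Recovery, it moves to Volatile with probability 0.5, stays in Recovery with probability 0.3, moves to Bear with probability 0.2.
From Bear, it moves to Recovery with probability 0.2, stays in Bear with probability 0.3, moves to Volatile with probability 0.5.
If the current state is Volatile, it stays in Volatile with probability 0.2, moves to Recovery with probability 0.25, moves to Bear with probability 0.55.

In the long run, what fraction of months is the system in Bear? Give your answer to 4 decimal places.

0.3718

Let the stationary distribution be π with π = πP and π_1 + π_2 + π_3 = 1.
π_1 = 0.3·π_1 + 0.2·π_2 + 0.25·π_3
π_2 = 0.2·π_1 + 0.3·π_2 + 0.55·π_3
Solving with the normalization constraint gives π = (0.2436, 0.3718, 0.3846).
So the stationary probability of Bear is 0.3718.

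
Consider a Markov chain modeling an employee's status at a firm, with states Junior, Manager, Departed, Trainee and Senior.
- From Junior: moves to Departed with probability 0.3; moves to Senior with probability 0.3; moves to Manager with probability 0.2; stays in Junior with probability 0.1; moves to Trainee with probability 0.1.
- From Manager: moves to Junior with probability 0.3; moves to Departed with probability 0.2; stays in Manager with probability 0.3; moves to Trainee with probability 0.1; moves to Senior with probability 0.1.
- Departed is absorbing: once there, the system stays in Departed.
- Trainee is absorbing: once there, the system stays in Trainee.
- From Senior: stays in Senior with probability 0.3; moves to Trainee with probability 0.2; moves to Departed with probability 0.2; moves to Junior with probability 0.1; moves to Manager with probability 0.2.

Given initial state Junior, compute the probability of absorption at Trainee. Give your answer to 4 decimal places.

0.3324

Let h(s) be the probability of absorption at Trainee starting from transient state s. Then h(Trainee) = 1 and h(Departed) = 0. By first-step analysis:
h(Junior) = 0.1·h(Junior) + 0.2·h(Manager) + 0.3·0 + 0.1·1 + 0.3·h(Senior)
h(Manager) = 0.3·h(Junior) + 0.3·h(Manager) + 0.2·0 + 0.1·1 + 0.1·h(Senior)
h(Senior) = 0.1·h(Junior) + 0.2·h(Manager) + 0.2·0 + 0.2·1 + 0.3·h(Senior)
Solving: h(Junior) = 0.3324, h(Manager) = 0.3471, h(Senior) = 0.4324.
Starting from Junior, the probability is 0.3324.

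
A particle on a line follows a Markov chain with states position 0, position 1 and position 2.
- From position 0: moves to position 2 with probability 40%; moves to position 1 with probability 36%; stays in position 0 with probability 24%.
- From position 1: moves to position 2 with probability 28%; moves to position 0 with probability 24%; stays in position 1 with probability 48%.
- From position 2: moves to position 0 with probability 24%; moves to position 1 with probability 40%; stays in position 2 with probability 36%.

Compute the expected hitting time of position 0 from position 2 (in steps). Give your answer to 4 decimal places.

4.1667

Let t(s) be the expected number of steps to first reach position 0 from state s, with t(position 0) = 0. Conditioning on the first step:
t(position 1) = 1 + 0.48·t(position 1) + 0.28·t(position 2)
t(position 2) = 1 + 0.4·t(position 1) + 0.36·t(position 2)
Solving: t(position 1) = 4.1667, t(position 2) = 4.1667.
Expected steps from position 2 to position 0: 4.1667.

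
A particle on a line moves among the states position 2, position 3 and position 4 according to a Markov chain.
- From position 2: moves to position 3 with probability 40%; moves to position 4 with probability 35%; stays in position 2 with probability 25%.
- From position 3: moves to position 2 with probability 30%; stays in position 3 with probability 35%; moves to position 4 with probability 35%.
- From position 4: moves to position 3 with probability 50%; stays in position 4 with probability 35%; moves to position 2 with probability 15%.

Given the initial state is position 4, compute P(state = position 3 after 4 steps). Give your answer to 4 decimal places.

Propagate the distribution vector 4 steps from position 4.
After 0 steps: (0.0000, 0.0000, 1.0000)
After 1 step: (0.1500, 0.5000, 0.3500)
After 2 steps: (0.2400, 0.4100, 0.3500)
After 3 steps: (0.2355, 0.4145, 0.3500)
After 4 steps: (0.2357, 0.4143, 0.3500)
P(in position 3 after 4 steps) = 0.4143

0.4143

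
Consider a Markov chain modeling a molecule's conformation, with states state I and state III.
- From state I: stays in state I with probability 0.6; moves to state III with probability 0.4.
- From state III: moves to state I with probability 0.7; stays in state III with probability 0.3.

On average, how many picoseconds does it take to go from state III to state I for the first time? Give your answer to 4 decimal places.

Let t(s) be the expected number of picoseconds to first reach state I from state s, with t(state I) = 0. Conditioning on the first picosecond:
t(state III) = 1 + 0.3·t(state III)
Solving: t(state III) = 1.4286.
Expected picoseconds from state III to state I: 1.4286.

1.4286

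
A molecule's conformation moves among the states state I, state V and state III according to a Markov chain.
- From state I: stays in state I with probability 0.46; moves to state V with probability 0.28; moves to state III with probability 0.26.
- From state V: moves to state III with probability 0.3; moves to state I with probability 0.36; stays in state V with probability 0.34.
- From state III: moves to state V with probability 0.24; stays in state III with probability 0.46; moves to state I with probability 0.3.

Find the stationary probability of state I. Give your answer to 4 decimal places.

Let the stationary distribution be π with π = πP and π_1 + π_2 + π_3 = 1.
π_1 = 0.46·π_1 + 0.36·π_2 + 0.3·π_3
π_2 = 0.28·π_1 + 0.34·π_2 + 0.24·π_3
Solving with the normalization constraint gives π = (0.3774, 0.2834, 0.3392).
So the stationary probability of state I is 0.3774.

0.3774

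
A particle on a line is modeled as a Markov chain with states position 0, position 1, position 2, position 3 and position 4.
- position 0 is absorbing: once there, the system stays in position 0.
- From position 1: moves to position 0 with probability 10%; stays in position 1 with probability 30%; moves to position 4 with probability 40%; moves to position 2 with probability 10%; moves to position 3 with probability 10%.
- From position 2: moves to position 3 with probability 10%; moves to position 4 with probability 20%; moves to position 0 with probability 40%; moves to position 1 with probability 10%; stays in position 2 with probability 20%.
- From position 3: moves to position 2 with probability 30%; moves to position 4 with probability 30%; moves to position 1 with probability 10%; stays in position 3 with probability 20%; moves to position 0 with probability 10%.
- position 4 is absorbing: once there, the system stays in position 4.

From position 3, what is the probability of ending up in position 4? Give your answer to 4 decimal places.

0.6216

Let h(s) be the probability of absorption at position 4 starting from transient state s. Then h(position 4) = 1 and h(position 0) = 0. By first-step analysis:
h(position 1) = 0.1·0 + 0.3·h(position 1) + 0.1·h(position 2) + 0.1·h(position 3) + 0.4·1
h(position 2) = 0.4·0 + 0.1·h(position 1) + 0.2·h(position 2) + 0.1·h(position 3) + 0.2·1
h(position 3) = 0.1·0 + 0.1·h(position 1) + 0.3·h(position 2) + 0.2·h(position 3) + 0.3·1
Solving: h(position 1) = 0.7199, h(position 2) = 0.4177, h(position 3) = 0.6216.
Starting from position 3, the probability is 0.6216.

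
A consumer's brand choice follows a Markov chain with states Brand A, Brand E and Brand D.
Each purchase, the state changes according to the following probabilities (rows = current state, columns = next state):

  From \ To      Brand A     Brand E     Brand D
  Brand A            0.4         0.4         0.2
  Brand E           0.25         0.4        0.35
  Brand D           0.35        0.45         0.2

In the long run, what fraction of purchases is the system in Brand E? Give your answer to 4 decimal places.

0.4131

Let the stationary distribution be π with π = πP and π_1 + π_2 + π_3 = 1.
π_1 = 0.4·π_1 + 0.25·π_2 + 0.35·π_3
π_2 = 0.4·π_1 + 0.4·π_2 + 0.45·π_3
Solving with the normalization constraint gives π = (0.3249, 0.4131, 0.2620).
So the stationary probability of Brand E is 0.4131.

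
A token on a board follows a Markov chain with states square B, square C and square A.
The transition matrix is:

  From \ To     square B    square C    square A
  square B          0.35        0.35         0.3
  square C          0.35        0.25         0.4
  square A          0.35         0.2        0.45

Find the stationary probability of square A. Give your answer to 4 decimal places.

0.3842

Let the stationary distribution be π with π = πP and π_1 + π_2 + π_3 = 1.
π_1 = 0.35·π_1 + 0.35·π_2 + 0.35·π_3
π_2 = 0.35·π_1 + 0.25·π_2 + 0.2·π_3
Solving with the normalization constraint gives π = (0.3500, 0.2658, 0.3842).
So the stationary probability of square A is 0.3842.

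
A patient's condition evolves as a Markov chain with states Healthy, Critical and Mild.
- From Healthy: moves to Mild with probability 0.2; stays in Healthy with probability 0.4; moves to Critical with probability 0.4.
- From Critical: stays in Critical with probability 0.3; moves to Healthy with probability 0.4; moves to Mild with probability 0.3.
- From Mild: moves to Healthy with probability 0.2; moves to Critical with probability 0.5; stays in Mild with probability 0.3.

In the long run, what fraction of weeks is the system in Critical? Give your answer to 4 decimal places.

Let the stationary distribution be π with π = πP and π_1 + π_2 + π_3 = 1.
π_1 = 0.4·π_1 + 0.4·π_2 + 0.2·π_3
π_2 = 0.4·π_1 + 0.3·π_2 + 0.5·π_3
Solving with the normalization constraint gives π = (0.3469, 0.3878, 0.2653).
So the stationary probability of Critical is 0.3878.

0.3878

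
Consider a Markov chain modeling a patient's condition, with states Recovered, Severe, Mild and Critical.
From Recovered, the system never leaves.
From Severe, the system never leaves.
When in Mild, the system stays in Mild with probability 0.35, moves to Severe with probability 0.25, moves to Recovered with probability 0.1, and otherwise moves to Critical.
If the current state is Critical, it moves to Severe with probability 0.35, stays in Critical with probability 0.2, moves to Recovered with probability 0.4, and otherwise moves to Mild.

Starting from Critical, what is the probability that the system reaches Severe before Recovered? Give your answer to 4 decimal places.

0.4752

Let h(s) be the probability of absorption at Severe starting from transient state s. Then h(Severe) = 1 and h(Recovered) = 0. By first-step analysis:
h(Mild) = 0.1·0 + 0.25·1 + 0.35·h(Mild) + 0.3·h(Critical)
h(Critical) = 0.4·0 + 0.35·1 + 0.05·h(Mild) + 0.2·h(Critical)
Solving: h(Mild) = 0.6040, h(Critical) = 0.4752.
Starting from Critical, the probability is 0.4752.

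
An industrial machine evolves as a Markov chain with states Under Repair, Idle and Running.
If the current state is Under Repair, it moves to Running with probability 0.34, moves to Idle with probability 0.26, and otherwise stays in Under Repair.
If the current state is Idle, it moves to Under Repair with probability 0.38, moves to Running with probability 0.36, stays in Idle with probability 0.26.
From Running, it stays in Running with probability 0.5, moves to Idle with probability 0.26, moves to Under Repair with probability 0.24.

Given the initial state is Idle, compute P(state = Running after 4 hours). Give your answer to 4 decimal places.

0.4107

Propagate the distribution vector 4 hours from Idle.
After 0 hours: (0.0000, 1.0000, 0.0000)
After 1 hour: (0.3800, 0.2600, 0.3600)
After 2 hours: (0.3372, 0.2600, 0.4028)
After 3 hours: (0.3304, 0.2600, 0.4096)
After 4 hours: (0.3293, 0.2600, 0.4107)
P(in Running after 4 hours) = 0.4107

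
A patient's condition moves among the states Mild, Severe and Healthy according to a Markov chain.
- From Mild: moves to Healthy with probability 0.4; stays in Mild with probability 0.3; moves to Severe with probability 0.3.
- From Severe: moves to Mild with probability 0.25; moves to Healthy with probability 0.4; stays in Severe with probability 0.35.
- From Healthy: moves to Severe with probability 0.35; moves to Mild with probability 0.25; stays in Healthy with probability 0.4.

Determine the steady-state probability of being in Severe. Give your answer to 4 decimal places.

0.3368

Let the stationary distribution be π with π = πP and π_1 + π_2 + π_3 = 1.
π_1 = 0.3·π_1 + 0.25·π_2 + 0.25·π_3
π_2 = 0.3·π_1 + 0.35·π_2 + 0.35·π_3
Solving with the normalization constraint gives π = (0.2632, 0.3368, 0.4000).
So the stationary probability of Severe is 0.3368.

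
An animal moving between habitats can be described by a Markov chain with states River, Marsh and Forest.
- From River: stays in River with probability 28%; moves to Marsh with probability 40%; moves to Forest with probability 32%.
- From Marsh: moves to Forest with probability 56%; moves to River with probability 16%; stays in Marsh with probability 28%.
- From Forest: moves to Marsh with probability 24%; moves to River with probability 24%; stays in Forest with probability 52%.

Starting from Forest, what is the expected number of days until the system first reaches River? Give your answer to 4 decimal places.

Let t(s) be the expected number of days to first reach River from state s, with t(River) = 0. Conditioning on the first day:
t(Marsh) = 1 + 0.28·t(Marsh) + 0.56·t(Forest)
t(Forest) = 1 + 0.24·t(Marsh) + 0.52·t(Forest)
Solving: t(Marsh) = 4.9242, t(Forest) = 4.5455.
Expected days from Forest to River: 4.5455.

4.5455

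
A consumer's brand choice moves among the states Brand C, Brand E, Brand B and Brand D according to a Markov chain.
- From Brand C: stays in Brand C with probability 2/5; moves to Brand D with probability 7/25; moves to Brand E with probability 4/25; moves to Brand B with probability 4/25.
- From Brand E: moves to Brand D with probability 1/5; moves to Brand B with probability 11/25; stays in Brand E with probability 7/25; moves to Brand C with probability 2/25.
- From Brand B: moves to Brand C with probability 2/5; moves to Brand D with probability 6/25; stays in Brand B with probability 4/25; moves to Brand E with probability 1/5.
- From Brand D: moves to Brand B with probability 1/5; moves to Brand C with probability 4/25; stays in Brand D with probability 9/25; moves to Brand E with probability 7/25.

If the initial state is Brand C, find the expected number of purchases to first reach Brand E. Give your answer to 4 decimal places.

Let t(s) be the expected number of purchases to first reach Brand E from state s, with t(Brand E) = 0. Conditioning on the first purchase:
t(Brand C) = 1 + 0.4·t(Brand C) + 0.16·t(Brand B) + 0.28·t(Brand D)
t(Brand B) = 1 + 0.4·t(Brand C) + 0.16·t(Brand B) + 0.24·t(Brand D)
t(Brand D) = 1 + 0.16·t(Brand C) + 0.2·t(Brand B) + 0.36·t(Brand D)
Solving: t(Brand C) = 4.9383, t(Brand B) = 4.7668, t(Brand D) = 4.2867.
Expected purchases from Brand C to Brand E: 4.9383.

4.9383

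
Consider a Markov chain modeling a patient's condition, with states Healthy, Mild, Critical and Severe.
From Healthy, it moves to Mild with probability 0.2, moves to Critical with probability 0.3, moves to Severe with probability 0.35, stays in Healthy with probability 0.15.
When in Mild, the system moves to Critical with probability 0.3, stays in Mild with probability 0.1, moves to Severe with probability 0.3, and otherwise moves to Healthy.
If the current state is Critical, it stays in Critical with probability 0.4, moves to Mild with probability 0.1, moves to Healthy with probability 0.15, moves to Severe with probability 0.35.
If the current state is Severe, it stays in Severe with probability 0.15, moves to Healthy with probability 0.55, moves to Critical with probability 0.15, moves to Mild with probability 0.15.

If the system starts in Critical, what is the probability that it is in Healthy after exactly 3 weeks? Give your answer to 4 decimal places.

Propagate the distribution vector 3 weeks from Critical.
After 0 weeks: (0.0000, 0.0000, 1.0000, 0.0000)
After 1 week: (0.1500, 0.1000, 0.4000, 0.3500)
After 2 weeks: (0.3050, 0.1325, 0.2875, 0.2750)
After 3 weeks: (0.2799, 0.1443, 0.2875, 0.2884)
P(in Healthy after 3 weeks) = 0.2799

0.2799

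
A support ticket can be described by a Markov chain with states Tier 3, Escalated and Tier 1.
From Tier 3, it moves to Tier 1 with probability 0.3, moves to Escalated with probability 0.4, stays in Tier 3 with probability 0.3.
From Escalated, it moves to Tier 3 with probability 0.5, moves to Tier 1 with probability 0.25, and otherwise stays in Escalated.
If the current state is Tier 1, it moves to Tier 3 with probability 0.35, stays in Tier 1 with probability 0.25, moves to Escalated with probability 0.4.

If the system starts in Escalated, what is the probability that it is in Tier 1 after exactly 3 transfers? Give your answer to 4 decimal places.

Propagate the distribution vector 3 transfers from Escalated.
After 0 transfers: (0.0000, 1.0000, 0.0000)
After 1 transfer: (0.5000, 0.2500, 0.2500)
After 2 transfers: (0.3625, 0.3625, 0.2750)
After 3 transfers: (0.3863, 0.3456, 0.2681)
P(in Tier 1 after 3 transfers) = 0.2681

0.2681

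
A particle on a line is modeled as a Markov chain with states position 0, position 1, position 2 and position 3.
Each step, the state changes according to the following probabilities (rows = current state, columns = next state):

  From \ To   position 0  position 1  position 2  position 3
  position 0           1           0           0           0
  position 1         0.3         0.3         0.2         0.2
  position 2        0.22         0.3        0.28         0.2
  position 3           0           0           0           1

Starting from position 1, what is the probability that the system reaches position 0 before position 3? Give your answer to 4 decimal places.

0.5856

Let h(s) be the probability of absorption at position 0 starting from transient state s. Then h(position 0) = 1 and h(position 3) = 0. By first-step analysis:
h(position 1) = 0.3·1 + 0.3·h(position 1) + 0.2·h(position 2) + 0.2·0
h(position 2) = 0.22·1 + 0.3·h(position 1) + 0.28·h(position 2) + 0.2·0
Solving: h(position 1) = 0.5856, h(position 2) = 0.5495.
Starting from position 1, the probability is 0.5856.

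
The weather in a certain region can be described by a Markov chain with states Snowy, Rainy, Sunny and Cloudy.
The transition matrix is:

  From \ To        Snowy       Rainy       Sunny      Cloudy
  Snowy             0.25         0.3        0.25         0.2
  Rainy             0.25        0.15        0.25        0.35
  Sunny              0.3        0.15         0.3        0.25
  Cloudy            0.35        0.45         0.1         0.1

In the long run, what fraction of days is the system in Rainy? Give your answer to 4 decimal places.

Let the stationary distribution be π with π = πP and π_1 + π_2 + π_3 + π_4 = 1.
π_1 = 0.25·π_1 + 0.25·π_2 + 0.3·π_3 + 0.35·π_4
π_2 = 0.3·π_1 + 0.15·π_2 + 0.15·π_3 + 0.45·π_4
π_3 = 0.25·π_1 + 0.25·π_2 + 0.3·π_3 + 0.1·π_4
Solving with the normalization constraint gives π = (0.2841, 0.2609, 0.2272, 0.2277).
So the stationary probability of Rainy is 0.2609.

0.2609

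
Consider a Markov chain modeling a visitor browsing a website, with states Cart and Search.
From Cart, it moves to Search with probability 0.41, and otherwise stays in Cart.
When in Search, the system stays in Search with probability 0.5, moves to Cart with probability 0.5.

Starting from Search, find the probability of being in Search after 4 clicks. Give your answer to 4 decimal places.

Propagate the distribution vector 4 clicks from Search.
After 0 clicks: (0.0000, 1.0000)
After 1 click: (0.5000, 0.5000)
After 2 clicks: (0.5450, 0.4550)
After 3 clicks: (0.5491, 0.4510)
After 4 clicks: (0.5494, 0.4506)
P(in Search after 4 clicks) = 0.4506

0.4506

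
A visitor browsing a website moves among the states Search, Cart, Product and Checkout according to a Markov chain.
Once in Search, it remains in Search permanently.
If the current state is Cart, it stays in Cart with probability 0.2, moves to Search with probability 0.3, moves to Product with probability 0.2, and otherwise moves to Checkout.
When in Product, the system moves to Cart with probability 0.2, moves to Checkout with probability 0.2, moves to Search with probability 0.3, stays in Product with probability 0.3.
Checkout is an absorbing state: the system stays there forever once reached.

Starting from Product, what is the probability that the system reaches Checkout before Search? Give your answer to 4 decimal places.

0.4231

Let h(s) be the probability of absorption at Checkout starting from transient state s. Then h(Checkout) = 1 and h(Search) = 0. By first-step analysis:
h(Cart) = 0.3·0 + 0.2·h(Cart) + 0.2·h(Product) + 0.3·1
h(Product) = 0.3·0 + 0.2·h(Cart) + 0.3·h(Product) + 0.2·1
Solving: h(Cart) = 0.4808, h(Product) = 0.4231.
Starting from Product, the probability is 0.4231.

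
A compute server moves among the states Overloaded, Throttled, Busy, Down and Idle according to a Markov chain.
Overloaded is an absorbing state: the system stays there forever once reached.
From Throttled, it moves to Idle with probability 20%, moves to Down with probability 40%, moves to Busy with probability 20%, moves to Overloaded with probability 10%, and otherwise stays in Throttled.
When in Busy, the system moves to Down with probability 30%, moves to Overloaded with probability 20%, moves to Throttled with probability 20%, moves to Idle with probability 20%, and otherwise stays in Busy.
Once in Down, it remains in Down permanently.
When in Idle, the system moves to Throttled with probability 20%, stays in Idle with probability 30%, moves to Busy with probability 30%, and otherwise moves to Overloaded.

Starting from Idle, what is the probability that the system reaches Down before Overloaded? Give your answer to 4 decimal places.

Let h(s) be the probability of absorption at Down starting from transient state s. Then h(Down) = 1 and h(Overloaded) = 0. By first-step analysis:
h(Throttled) = 0.1·0 + 0.1·h(Throttled) + 0.2·h(Busy) + 0.4·1 + 0.2·h(Idle)
h(Busy) = 0.2·0 + 0.2·h(Throttled) + 0.1·h(Busy) + 0.3·1 + 0.2·h(Idle)
h(Idle) = 0.2·0 + 0.2·h(Throttled) + 0.3·h(Busy) + 0.3·h(Idle)
Solving: h(Throttled) = 0.6713, h(Busy) = 0.5804, h(Idle) = 0.4406.
Starting from Idle, the probability is 0.4406.

0.4406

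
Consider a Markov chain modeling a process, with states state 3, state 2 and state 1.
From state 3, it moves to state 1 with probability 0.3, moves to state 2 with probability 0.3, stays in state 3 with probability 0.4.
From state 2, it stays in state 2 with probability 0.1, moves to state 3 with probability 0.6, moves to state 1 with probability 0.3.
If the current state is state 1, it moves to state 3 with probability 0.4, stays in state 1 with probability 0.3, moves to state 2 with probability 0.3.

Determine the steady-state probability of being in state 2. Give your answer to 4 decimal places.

0.2500

Let the stationary distribution be π with π = πP and π_1 + π_2 + π_3 = 1.
π_1 = 0.4·π_1 + 0.6·π_2 + 0.4·π_3
π_2 = 0.3·π_1 + 0.1·π_2 + 0.3·π_3
Solving with the normalization constraint gives π = (0.4500, 0.2500, 0.3000).
So the stationary probability of state 2 is 0.2500.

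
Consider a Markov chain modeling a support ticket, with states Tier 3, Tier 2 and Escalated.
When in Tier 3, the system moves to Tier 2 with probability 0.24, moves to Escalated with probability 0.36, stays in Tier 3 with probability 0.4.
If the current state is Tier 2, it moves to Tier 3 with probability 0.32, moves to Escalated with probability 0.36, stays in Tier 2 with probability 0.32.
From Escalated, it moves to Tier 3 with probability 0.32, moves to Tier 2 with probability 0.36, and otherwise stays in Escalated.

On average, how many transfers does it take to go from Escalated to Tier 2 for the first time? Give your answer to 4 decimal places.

Let t(s) be the expected number of transfers to first reach Tier 2 from state s, with t(Tier 2) = 0. Conditioning on the first transfer:
t(Tier 3) = 1 + 0.4·t(Tier 3) + 0.36·t(Escalated)
t(Escalated) = 1 + 0.32·t(Tier 3) + 0.32·t(Escalated)
Solving: t(Tier 3) = 3.5519, t(Escalated) = 3.1421.
Expected transfers from Escalated to Tier 2: 3.1421.

3.1421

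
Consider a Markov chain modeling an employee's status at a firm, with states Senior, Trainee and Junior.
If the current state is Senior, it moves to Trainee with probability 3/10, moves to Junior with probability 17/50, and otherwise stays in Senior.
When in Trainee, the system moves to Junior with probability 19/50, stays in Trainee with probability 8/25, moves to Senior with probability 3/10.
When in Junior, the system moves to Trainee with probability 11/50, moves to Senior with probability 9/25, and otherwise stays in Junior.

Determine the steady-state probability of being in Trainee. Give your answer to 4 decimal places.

Let the stationary distribution be π with π = πP and π_1 + π_2 + π_3 = 1.
π_1 = 0.36·π_1 + 0.3·π_2 + 0.36·π_3
π_2 = 0.3·π_1 + 0.32·π_2 + 0.22·π_3
Solving with the normalization constraint gives π = (0.3435, 0.2750, 0.3815).
So the stationary probability of Trainee is 0.2750.

0.2750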